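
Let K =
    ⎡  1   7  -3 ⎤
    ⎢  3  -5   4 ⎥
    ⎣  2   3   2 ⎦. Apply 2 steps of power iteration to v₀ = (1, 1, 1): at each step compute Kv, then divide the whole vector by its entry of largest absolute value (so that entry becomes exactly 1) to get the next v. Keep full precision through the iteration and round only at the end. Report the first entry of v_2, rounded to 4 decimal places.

Kv0 = (5.00000, 2.00000, 7.00000); divide by 7.00000 → v1 = (0.71429, 0.28571, 1.00000)
Kv1 = (-0.28571, 4.71429, 4.28571); divide by 4.71429 → v2 = (-0.06061, 1.00000, 0.90909)
Requested entry of v2: -2/33 = -0.0606

-0.0606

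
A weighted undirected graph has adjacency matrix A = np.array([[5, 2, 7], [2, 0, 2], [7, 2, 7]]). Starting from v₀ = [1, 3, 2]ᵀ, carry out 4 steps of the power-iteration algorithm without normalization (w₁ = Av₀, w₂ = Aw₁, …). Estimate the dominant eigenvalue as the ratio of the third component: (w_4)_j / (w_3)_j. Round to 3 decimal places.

w1 = Av₀ = (5·1 + 2·3 + 7·2; 2·1 + 0·3 + 2·2; 7·1 + 2·3 + 7·2) = (25, 6, 27)
w2 = Aw1 = (5·25 + 2·6 + 7·27; 2·25 + 0·6 + 2·27; 7·25 + 2·6 + 7·27) = (326, 104, 376)
w3 = Aw2 = (4470, 1404, 5122)
w4 = Aw3 = (61012, 19184, 69952)
Ratio at component: 69952 / 5122 = 13.657

13.657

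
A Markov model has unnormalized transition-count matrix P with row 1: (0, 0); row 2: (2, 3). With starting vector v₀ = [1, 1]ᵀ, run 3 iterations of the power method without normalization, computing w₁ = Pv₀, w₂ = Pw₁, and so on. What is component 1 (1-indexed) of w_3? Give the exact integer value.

0

w1 = Pv₀ = (0, 5)
w2 = Pw1 = (0, 15)
w3 = Pw2 = (0, 45)
The requested component of w3 is 0.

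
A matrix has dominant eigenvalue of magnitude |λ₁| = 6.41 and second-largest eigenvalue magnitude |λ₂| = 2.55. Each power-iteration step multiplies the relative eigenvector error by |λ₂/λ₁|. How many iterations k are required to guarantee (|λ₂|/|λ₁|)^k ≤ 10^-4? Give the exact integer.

|λ₂/λ₁| = 2.55/6.41 = 0.39782
Need k ≥ ln(10^-4) / ln(0.39782) = -9.2103 / -0.9218 ≈ 9.992
Smallest integer k satisfying the bound: 10

10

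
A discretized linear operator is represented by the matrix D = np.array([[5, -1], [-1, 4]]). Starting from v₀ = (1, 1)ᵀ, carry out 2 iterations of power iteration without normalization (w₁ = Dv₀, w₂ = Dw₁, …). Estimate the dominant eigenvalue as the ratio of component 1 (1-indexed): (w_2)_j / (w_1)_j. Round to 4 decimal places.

4.2500

w1 = Dv₀ = (5·1 + (-1)·1; (-1)·1 + 4·1) = (4, 3)
w2 = Dw1 = (5·4 + (-1)·3; (-1)·4 + 4·3) = (17, 8)
Ratio at component: 17 / 4 = 4.2500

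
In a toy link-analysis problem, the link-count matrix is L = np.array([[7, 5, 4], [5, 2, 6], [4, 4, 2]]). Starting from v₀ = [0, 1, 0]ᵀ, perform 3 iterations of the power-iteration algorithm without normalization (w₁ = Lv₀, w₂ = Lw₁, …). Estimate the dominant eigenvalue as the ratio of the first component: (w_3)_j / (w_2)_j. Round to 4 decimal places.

λ ≈ 13.7049

w1 = Lv₀ = (7·0 + 5·1 + 4·0; 5·0 + 2·1 + 6·0; 4·0 + 4·1 + 2·0) = (5, 2, 4)
w2 = Lw1 = (7·5 + 5·2 + 4·4; 5·5 + 2·2 + 6·4; 4·5 + 4·2 + 2·4) = (61, 53, 36)
w3 = Lw2 = (836, 627, 528)
Ratio at component: 836 / 61 = 13.7049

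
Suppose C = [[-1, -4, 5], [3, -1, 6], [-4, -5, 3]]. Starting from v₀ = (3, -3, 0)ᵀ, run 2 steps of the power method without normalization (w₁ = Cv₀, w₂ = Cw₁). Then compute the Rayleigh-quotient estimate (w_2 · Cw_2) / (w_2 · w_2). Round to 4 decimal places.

w1 = Cv₀ = (9, 12, 3)
w2 = Cw1 = (-42, 33, -87)
Cw2 = (-525, -681, -258)
w2·Cw2 = (-42)·(-525) + 33·(-681) + (-87)·(-258) = 22023; w2·w2 = (-42)·(-42) + 33·33 + (-87)·(-87) = 10422
λ ≈ 22023/10422 = 2.1131

2.1131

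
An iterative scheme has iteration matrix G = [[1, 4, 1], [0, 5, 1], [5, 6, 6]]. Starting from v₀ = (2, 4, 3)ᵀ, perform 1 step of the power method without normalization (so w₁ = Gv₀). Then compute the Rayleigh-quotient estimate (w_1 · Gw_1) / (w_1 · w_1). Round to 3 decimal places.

w1 = Gv₀ = (1·2 + 4·4 + 1·3; 0·2 + 5·4 + 1·3; 5·2 + 6·4 + 6·3) = (21, 23, 52)
Gw1 = (165, 167, 555)
w1·Gw1 = 21·165 + 23·167 + 52·555 = 36166; w1·w1 = 21·21 + 23·23 + 52·52 = 3674
λ ≈ 36166/3674 = 9.844

9.844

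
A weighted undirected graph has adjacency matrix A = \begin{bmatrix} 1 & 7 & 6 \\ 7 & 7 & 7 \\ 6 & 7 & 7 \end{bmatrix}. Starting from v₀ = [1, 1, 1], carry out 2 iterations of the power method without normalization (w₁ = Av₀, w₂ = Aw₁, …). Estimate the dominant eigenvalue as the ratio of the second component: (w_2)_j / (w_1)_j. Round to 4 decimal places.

λ ≈ 18.3333

w1 = Av₀ = (14, 21, 20)
w2 = Aw1 = (281, 385, 371)
Ratio at component: 385 / 21 = 18.3333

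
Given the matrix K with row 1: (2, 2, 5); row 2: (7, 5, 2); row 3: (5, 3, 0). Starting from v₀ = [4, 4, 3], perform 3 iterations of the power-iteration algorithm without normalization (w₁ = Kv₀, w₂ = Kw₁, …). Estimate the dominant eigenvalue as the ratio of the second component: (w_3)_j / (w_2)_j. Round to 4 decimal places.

w1 = Kv₀ = (2·4 + 2·4 + 5·3; 7·4 + 5·4 + 2·3; 5·4 + 3·4 + 0·3) = (31, 54, 32)
w2 = Kw1 = (2·31 + 2·54 + 5·32; 7·31 + 5·54 + 2·32; 5·31 + 3·54 + 0·32) = (330, 551, 317)
w3 = Kw2 = (3347, 5699, 3303)
Ratio at component: 5699 / 551 = 10.3430

λ ≈ 10.3430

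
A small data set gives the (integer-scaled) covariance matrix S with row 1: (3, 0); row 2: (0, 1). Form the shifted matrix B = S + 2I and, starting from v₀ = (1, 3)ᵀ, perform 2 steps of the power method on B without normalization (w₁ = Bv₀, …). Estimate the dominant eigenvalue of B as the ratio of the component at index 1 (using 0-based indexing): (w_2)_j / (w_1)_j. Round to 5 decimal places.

B = S + 2I has rows (5, 0); (0, 3)
w1 = Bv₀ = (5·1 + 0·3; 0·1 + 3·3) = (5, 9)
w2 = Bw1 = (5·5 + 0·9; 0·5 + 3·9) = (25, 27)
Ratio: 27/9 = 3.00000

μ ≈ 3.00000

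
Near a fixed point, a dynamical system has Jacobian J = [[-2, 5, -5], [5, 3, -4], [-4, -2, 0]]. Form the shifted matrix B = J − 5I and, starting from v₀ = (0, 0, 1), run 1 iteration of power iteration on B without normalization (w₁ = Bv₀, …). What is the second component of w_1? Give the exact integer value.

-4

B = J − 5I has rows (-7, 5, -5); (5, -2, -4); (-4, -2, -5)
w1 = Bv₀ = ((-7)·0 + 5·0 + (-5)·1; 5·0 + (-2)·0 + (-4)·1; (-4)·0 + (-2)·0 + (-5)·1) = (-5, -4, -5)
Requested component of w1: -4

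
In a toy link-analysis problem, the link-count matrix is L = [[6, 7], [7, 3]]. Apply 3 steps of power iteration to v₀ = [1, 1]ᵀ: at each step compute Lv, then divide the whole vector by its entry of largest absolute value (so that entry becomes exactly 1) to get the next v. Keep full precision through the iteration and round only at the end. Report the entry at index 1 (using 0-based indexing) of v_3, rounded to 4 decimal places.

Lv0 = (13.00000, 10.00000); divide by 13.00000 → v1 = (1.00000, 0.76923)
Lv1 = (11.38462, 9.30769); divide by 11.38462 → v2 = (1.00000, 0.81757)
Lv2 = (11.72297, 9.45270); divide by 11.72297 → v3 = (1.00000, 0.80634)
Requested entry of v3: 1399/1735 = 0.8063

0.8063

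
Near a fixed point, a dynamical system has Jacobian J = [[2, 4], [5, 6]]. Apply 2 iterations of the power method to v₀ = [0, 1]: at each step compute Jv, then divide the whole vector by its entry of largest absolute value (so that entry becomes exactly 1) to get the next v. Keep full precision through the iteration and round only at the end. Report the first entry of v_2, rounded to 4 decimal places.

Jv0 = (4.00000, 6.00000); divide by 6.00000 → v1 = (0.66667, 1.00000)
Jv1 = (5.33333, 9.33333); divide by 9.33333 → v2 = (0.57143, 1.00000)
Requested entry of v2: 32/56 = 0.5714

0.5714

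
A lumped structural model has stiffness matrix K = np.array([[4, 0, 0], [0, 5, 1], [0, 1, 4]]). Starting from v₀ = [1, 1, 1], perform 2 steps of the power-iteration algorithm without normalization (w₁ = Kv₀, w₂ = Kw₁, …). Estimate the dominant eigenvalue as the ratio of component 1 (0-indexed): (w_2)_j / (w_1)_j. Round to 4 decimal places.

5.8333

w1 = Kv₀ = (4·1 + 0·1 + 0·1; 0·1 + 5·1 + 1·1; 0·1 + 1·1 + 4·1) = (4, 6, 5)
w2 = Kw1 = (4·4 + 0·6 + 0·5; 0·4 + 5·6 + 1·5; 0·4 + 1·6 + 4·5) = (16, 35, 26)
Ratio at component: 35 / 6 = 5.8333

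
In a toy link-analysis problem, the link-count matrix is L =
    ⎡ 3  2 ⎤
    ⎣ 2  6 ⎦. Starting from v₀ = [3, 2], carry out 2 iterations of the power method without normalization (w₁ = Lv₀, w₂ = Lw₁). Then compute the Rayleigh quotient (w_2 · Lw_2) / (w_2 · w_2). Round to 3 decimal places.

λ ≈ 6.989

w1 = Lv₀ = (13, 18)
w2 = Lw1 = (75, 134)
Lw2 = (493, 954)
w2·Lw2 = 75·493 + 134·954 = 164811; w2·w2 = 75·75 + 134·134 = 23581
λ ≈ 164811/23581 = 6.989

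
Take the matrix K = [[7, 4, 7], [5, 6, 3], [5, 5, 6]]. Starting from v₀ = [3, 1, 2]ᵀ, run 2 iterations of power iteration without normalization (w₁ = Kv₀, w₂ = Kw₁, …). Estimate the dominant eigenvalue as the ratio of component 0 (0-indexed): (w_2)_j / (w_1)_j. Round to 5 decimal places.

w1 = Kv₀ = (39, 27, 32)
w2 = Kw1 = (605, 453, 522)
Ratio at component: 605 / 39 = 15.51282

λ ≈ 15.51282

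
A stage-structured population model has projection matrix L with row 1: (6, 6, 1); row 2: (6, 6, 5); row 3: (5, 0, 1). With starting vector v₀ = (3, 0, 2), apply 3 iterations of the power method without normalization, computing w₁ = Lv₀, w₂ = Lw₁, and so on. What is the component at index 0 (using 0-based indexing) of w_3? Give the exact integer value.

w1 = Lv₀ = (6·3 + 6·0 + 1·2; 6·3 + 6·0 + 5·2; 5·3 + 0·0 + 1·2) = (20, 28, 17)
w2 = Lw1 = (6·20 + 6·28 + 1·17; 6·20 + 6·28 + 5·17; 5·20 + 0·28 + 1·17) = (305, 373, 117)
w3 = Lw2 = (4185, 4653, 1642)
The requested component of w3 is 4185.

4185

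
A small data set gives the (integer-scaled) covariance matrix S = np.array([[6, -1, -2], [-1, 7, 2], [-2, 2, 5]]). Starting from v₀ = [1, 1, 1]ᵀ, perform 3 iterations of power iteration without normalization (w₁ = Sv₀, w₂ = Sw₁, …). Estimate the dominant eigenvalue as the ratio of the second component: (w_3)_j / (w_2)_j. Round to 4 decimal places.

w1 = Sv₀ = (3, 8, 5)
w2 = Sw1 = (0, 63, 35)
w3 = Sw2 = (-133, 511, 301)
Ratio at component: 511 / 63 = 8.1111

8.1111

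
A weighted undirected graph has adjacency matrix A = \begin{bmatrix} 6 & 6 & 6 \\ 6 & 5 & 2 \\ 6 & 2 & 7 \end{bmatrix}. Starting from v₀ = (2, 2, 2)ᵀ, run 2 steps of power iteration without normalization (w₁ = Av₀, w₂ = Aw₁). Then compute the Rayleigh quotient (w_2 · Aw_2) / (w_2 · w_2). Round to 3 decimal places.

λ ≈ 15.592

w1 = Av₀ = (36, 26, 30)
w2 = Aw1 = (552, 406, 478)
Aw2 = (8616, 6298, 7470)
w2·Aw2 = 552·8616 + 406·6298 + 478·7470 = 10883680; w2·w2 = 552·552 + 406·406 + 478·478 = 698024
λ ≈ 10883680/698024 = 15.592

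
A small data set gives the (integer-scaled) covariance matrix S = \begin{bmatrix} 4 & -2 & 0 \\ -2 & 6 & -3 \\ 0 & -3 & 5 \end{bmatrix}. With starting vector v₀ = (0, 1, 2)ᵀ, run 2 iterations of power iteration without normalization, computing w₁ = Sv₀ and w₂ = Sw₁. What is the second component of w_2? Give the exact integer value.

w1 = Sv₀ = (4·0 + (-2)·1 + 0·2; (-2)·0 + 6·1 + (-3)·2; 0·0 + (-3)·1 + 5·2) = (-2, 0, 7)
w2 = Sw1 = (4·(-2) + (-2)·0 + 0·7; (-2)·(-2) + 6·0 + (-3)·7; 0·(-2) + (-3)·0 + 5·7) = (-8, -17, 35)
The requested component of w2 is -17.

-17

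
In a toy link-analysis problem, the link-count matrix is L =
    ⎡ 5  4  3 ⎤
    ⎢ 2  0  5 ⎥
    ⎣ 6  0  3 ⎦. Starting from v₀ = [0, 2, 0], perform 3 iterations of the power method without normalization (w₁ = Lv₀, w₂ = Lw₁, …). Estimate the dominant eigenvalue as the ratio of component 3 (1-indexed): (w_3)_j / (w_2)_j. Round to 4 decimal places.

w1 = Lv₀ = (8, 0, 0)
w2 = Lw1 = (40, 16, 48)
w3 = Lw2 = (408, 320, 384)
Ratio at component: 384 / 48 = 8.0000

8.0000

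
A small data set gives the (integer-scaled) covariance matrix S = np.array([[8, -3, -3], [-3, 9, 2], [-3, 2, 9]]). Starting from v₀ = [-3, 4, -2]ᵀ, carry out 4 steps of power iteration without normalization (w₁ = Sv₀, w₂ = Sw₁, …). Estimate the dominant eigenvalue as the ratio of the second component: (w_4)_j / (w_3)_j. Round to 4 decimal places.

λ ≈ 12.8308

w1 = Sv₀ = (8·(-3) + (-3)·4 + (-3)·(-2); (-3)·(-3) + 9·4 + 2·(-2); (-3)·(-3) + 2·4 + 9·(-2)) = (-30, 41, -1)
w2 = Sw1 = (8·(-30) + (-3)·41 + (-3)·(-1); (-3)·(-30) + 9·41 + 2·(-1); (-3)·(-30) + 2·41 + 9·(-1)) = (-360, 457, 163)
w3 = Sw2 = (-4740, 5519, 3461)
w4 = Sw3 = (-64860, 70813, 56407)
Ratio at component: 70813 / 5519 = 12.8308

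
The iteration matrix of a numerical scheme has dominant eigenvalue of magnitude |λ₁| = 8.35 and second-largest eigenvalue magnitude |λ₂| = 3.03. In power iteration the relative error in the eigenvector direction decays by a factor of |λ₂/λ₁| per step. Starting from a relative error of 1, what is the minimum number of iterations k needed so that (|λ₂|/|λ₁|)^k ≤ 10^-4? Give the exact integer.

|λ₂/λ₁| = 3.03/8.35 = 0.36287
Need k ≥ ln(10^-4) / ln(0.36287) = -9.2103 / -1.0137 ≈ 9.086
Smallest integer k satisfying the bound: 10

10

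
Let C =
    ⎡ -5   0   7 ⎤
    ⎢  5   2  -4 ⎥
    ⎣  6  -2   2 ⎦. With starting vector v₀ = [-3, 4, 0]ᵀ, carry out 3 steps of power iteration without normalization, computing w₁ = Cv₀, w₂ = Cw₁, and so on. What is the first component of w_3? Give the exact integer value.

1649

w1 = Cv₀ = ((-5)·(-3) + 0·4 + 7·0; 5·(-3) + 2·4 + (-4)·0; 6·(-3) + (-2)·4 + 2·0) = (15, -7, -26)
w2 = Cw1 = ((-5)·15 + 0·(-7) + 7·(-26); 5·15 + 2·(-7) + (-4)·(-26); 6·15 + (-2)·(-7) + 2·(-26)) = (-257, 165, 52)
w3 = Cw2 = (1649, -1163, -1768)
The requested component of w3 is 1649.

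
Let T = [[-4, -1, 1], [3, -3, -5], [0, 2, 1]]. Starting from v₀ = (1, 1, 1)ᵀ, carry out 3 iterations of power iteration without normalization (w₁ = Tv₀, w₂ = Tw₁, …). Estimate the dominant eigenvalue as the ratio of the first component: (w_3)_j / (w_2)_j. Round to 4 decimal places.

w1 = Tv₀ = ((-4)·1 + (-1)·1 + 1·1; 3·1 + (-3)·1 + (-5)·1; 0·1 + 2·1 + 1·1) = (-4, -5, 3)
w2 = Tw1 = ((-4)·(-4) + (-1)·(-5) + 1·3; 3·(-4) + (-3)·(-5) + (-5)·3; 0·(-4) + 2·(-5) + 1·3) = (24, -12, -7)
w3 = Tw2 = (-91, 143, -31)
Ratio at component: -91 / 24 = -3.7917

-3.7917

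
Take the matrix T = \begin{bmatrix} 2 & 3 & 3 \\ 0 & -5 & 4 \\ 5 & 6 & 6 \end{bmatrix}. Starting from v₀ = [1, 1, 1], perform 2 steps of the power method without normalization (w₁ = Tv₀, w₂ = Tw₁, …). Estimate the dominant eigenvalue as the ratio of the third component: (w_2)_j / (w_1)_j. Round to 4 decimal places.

w1 = Tv₀ = (8, -1, 17)
w2 = Tw1 = (64, 73, 136)
Ratio at component: 136 / 17 = 8.0000

λ ≈ 8.0000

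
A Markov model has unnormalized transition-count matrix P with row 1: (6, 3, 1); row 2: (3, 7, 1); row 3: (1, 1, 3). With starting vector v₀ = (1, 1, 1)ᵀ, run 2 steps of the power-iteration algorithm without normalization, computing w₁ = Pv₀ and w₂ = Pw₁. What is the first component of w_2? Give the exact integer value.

98

w1 = Pv₀ = (6·1 + 3·1 + 1·1; 3·1 + 7·1 + 1·1; 1·1 + 1·1 + 3·1) = (10, 11, 5)
w2 = Pw1 = (6·10 + 3·11 + 1·5; 3·10 + 7·11 + 1·5; 1·10 + 1·11 + 3·5) = (98, 112, 36)
The requested component of w2 is 98.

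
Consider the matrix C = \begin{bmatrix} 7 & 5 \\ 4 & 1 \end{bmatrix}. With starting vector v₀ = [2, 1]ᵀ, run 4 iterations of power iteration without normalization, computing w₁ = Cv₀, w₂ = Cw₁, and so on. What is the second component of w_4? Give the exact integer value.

w1 = Cv₀ = (7·2 + 5·1; 4·2 + 1·1) = (19, 9)
w2 = Cw1 = (7·19 + 5·9; 4·19 + 1·9) = (178, 85)
w3 = Cw2 = (1671, 797)
w4 = Cw3 = (15682, 7481)
The requested component of w4 is 7481.

7481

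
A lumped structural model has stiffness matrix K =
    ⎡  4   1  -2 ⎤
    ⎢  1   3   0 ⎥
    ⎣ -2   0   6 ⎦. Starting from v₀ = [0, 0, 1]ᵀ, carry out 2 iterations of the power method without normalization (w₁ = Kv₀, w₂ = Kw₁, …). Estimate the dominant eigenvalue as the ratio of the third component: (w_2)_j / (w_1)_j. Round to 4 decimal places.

w1 = Kv₀ = (-2, 0, 6)
w2 = Kw1 = (-20, -2, 40)
Ratio at component: 40 / 6 = 6.6667

6.6667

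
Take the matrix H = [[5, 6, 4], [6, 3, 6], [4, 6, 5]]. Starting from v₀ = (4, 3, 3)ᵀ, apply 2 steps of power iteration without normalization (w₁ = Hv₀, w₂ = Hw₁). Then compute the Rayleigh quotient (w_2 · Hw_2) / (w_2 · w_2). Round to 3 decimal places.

15.000

w1 = Hv₀ = (50, 51, 49)
w2 = Hw1 = (752, 747, 751)
Hw2 = (11246, 11259, 11245)
w2·Hw2 = 752·11246 + 747·11259 + 751·11245 = 25312460; w2·w2 = 752·752 + 747·747 + 751·751 = 1687514
λ ≈ 25312460/1687514 = 15.000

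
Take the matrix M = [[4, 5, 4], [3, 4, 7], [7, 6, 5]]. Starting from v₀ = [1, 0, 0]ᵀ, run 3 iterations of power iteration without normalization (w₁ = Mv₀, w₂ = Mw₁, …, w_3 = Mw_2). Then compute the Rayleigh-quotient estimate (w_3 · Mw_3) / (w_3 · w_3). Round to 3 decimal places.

15.105

w1 = Mv₀ = (4, 3, 7)
w2 = Mw1 = (59, 73, 81)
w3 = Mw2 = (925, 1036, 1256)
Mw3 = (13904, 15711, 18971)
w3·Mw3 = 925·13904 + 1036·15711 + 1256·18971 = 52965372; w3·w3 = 925·925 + 1036·1036 + 1256·1256 = 3506457
λ ≈ 52965372/3506457 = 15.105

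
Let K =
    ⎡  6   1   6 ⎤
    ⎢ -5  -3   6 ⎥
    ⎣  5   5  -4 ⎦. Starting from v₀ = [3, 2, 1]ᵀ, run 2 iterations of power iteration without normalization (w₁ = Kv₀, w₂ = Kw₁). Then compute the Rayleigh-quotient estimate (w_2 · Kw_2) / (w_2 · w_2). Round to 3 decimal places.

w1 = Kv₀ = (6·3 + 1·2 + 6·1; (-5)·3 + (-3)·2 + 6·1; 5·3 + 5·2 + (-4)·1) = (26, -15, 21)
w2 = Kw1 = (6·26 + 1·(-15) + 6·21; (-5)·26 + (-3)·(-15) + 6·21; 5·26 + 5·(-15) + (-4)·21) = (267, 41, -29)
Kw2 = (1469, -1632, 1656)
w2·Kw2 = 267·1469 + 41·(-1632) + (-29)·1656 = 277287; w2·w2 = 267·267 + 41·41 + (-29)·(-29) = 73811
λ ≈ 277287/73811 = 3.757

λ ≈ 3.757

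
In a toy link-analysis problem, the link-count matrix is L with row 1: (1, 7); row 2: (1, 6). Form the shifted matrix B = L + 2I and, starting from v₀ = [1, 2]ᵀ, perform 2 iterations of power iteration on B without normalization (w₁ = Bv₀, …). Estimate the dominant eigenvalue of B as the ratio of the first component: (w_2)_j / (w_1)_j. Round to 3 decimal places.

B = L + 2I has rows (3, 7); (1, 8)
w1 = Bv₀ = (3·1 + 7·2; 1·1 + 8·2) = (17, 17)
w2 = Bw1 = (3·17 + 7·17; 1·17 + 8·17) = (170, 153)
Ratio: 170/17 = 10.000

μ ≈ 10.000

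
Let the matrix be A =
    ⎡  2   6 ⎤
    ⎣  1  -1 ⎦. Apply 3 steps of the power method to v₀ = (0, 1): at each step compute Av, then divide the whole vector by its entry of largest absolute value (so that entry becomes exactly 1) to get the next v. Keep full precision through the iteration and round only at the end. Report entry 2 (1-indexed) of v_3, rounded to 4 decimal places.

Av0 = (6.00000, -1.00000); divide by 6.00000 → v1 = (1.00000, -0.16667)
Av1 = (1.00000, 1.16667); divide by 1.16667 → v2 = (0.85714, 1.00000)
Av2 = (7.71429, -0.14286); divide by 7.71429 → v3 = (1.00000, -0.01852)
Requested entry of v3: -1/54 = -0.0185

-0.0185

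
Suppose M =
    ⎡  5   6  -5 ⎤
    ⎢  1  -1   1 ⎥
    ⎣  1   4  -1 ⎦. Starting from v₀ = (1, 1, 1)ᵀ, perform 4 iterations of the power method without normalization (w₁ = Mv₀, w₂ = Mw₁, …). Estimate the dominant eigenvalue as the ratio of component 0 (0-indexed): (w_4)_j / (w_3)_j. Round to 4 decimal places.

w1 = Mv₀ = (5·1 + 6·1 + (-5)·1; 1·1 + (-1)·1 + 1·1; 1·1 + 4·1 + (-1)·1) = (6, 1, 4)
w2 = Mw1 = (5·6 + 6·1 + (-5)·4; 1·6 + (-1)·1 + 1·4; 1·6 + 4·1 + (-1)·4) = (16, 9, 6)
w3 = Mw2 = (104, 13, 46)
w4 = Mw3 = (368, 137, 110)
Ratio at component: 368 / 104 = 3.5385

3.5385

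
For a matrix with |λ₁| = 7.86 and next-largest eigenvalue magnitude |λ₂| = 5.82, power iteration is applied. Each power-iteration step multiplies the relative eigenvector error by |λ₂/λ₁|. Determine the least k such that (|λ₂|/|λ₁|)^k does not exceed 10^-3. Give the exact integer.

23

|λ₂/λ₁| = 5.82/7.86 = 0.74046
Need k ≥ ln(10^-3) / ln(0.74046) = -6.9078 / -0.3005 ≈ 22.989
Smallest integer k satisfying the bound: 23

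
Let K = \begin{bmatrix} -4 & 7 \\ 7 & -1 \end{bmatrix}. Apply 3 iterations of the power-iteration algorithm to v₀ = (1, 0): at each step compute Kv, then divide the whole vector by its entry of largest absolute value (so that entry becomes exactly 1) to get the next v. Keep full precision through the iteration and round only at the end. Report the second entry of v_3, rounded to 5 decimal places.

Kv0 = (-4.000000, 7.000000); divide by 7.000000 → v1 = (-0.571429, 1.000000)
Kv1 = (9.285714, -5.000000); divide by 9.285714 → v2 = (1.000000, -0.538462)
Kv2 = (-7.769231, 7.538462); divide by -7.769231 → v3 = (1.000000, -0.970297)
Requested entry of v3: 490/-505 = -0.97030

-0.97030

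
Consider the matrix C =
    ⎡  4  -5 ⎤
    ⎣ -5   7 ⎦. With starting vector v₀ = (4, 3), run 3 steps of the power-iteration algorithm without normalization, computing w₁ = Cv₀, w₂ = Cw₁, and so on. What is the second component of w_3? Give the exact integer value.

19

w1 = Cv₀ = (1, 1)
w2 = Cw1 = (-1, 2)
w3 = Cw2 = (-14, 19)
The requested component of w3 is 19.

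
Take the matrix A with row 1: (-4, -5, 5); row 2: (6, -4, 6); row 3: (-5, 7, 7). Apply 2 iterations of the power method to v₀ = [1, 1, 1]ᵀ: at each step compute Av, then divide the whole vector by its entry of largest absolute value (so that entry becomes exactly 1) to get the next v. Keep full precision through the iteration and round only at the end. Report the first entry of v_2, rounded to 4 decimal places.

Av0 = (-4.00000, 8.00000, 9.00000); divide by 9.00000 → v1 = (-0.44444, 0.88889, 1.00000)
Av1 = (2.33333, -0.22222, 15.44444); divide by 15.44444 → v2 = (0.15108, -0.01439, 1.00000)
Requested entry of v2: 21/139 = 0.1511

0.1511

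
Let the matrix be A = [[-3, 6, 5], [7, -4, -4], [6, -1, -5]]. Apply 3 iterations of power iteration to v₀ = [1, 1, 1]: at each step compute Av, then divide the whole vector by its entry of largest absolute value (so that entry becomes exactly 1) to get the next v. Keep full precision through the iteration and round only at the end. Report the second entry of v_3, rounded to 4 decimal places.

-0.9295

Av0 = (8.00000, -1.00000, 0.00000); divide by 8.00000 → v1 = (1.00000, -0.12500, 0.00000)
Av1 = (-3.75000, 7.50000, 6.12500); divide by 7.50000 → v2 = (-0.50000, 1.00000, 0.81667)
Av2 = (11.58333, -10.76667, -8.08333); divide by 11.58333 → v3 = (1.00000, -0.92950, -0.69784)
Requested entry of v3: -646/695 = -0.9295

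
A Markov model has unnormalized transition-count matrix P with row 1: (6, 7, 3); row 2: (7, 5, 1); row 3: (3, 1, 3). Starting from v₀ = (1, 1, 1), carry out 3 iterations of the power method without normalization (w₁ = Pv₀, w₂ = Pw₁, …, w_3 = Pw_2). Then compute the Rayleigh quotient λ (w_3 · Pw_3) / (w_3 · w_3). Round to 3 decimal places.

w1 = Pv₀ = (6·1 + 7·1 + 3·1; 7·1 + 5·1 + 1·1; 3·1 + 1·1 + 3·1) = (16, 13, 7)
w2 = Pw1 = (6·16 + 7·13 + 3·7; 7·16 + 5·13 + 1·7; 3·16 + 1·13 + 3·7) = (208, 184, 82)
w3 = Pw2 = (2782, 2458, 1054)
Pw3 = (37060, 32818, 13966)
w3·Pw3 = 2782·37060 + 2458·32818 + 1054·13966 = 198487728; w3·w3 = 2782·2782 + 2458·2458 + 1054·1054 = 14892204
λ ≈ 198487728/14892204 = 13.328

13.328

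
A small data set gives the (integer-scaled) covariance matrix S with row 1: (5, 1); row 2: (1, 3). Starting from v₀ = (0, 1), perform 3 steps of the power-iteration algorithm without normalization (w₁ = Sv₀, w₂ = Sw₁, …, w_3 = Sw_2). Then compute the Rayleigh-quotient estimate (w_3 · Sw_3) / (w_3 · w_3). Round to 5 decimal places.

w1 = Sv₀ = (5·0 + 1·1; 1·0 + 3·1) = (1, 3)
w2 = Sw1 = (5·1 + 1·3; 1·1 + 3·3) = (8, 10)
w3 = Sw2 = (50, 38)
Sw3 = (288, 164)
w3·Sw3 = 50·288 + 38·164 = 20632; w3·w3 = 50·50 + 38·38 = 3944
λ ≈ 20632/3944 = 5.23124

λ ≈ 5.23124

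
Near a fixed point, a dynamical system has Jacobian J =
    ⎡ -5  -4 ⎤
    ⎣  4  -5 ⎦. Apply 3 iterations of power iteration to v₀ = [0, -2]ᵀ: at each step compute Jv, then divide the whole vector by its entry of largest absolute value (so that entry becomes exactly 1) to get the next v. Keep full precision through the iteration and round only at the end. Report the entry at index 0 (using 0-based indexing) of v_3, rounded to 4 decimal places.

1.0000

Jv0 = (8.00000, 10.00000); divide by 10.00000 → v1 = (0.80000, 1.00000)
Jv1 = (-8.00000, -1.80000); divide by -8.00000 → v2 = (1.00000, 0.22500)
Jv2 = (-5.90000, 2.87500); divide by -5.90000 → v3 = (1.00000, -0.48729)
Requested entry of v3: 472/472 = 1.0000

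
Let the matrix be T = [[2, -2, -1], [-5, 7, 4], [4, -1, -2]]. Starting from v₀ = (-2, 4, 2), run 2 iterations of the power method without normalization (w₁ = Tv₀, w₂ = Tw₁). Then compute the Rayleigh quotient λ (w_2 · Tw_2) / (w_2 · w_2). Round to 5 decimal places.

w1 = Tv₀ = (-14, 46, -16)
w2 = Tw1 = (-104, 328, -70)
Tw2 = (-794, 2536, -604)
w2·Tw2 = (-104)·(-794) + 328·2536 + (-70)·(-604) = 956664; w2·w2 = (-104)·(-104) + 328·328 + (-70)·(-70) = 123300
λ ≈ 956664/123300 = 7.75883

7.75883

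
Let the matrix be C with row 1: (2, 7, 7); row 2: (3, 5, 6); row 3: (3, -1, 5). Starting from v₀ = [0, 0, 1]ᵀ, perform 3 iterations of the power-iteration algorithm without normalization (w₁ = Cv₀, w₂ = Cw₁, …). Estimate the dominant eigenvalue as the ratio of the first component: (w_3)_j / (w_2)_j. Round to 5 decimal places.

w1 = Cv₀ = (2·0 + 7·0 + 7·1; 3·0 + 5·0 + 6·1; 3·0 + (-1)·0 + 5·1) = (7, 6, 5)
w2 = Cw1 = (2·7 + 7·6 + 7·5; 3·7 + 5·6 + 6·5; 3·7 + (-1)·6 + 5·5) = (91, 81, 40)
w3 = Cw2 = (1029, 918, 392)
Ratio at component: 1029 / 91 = 11.30769

λ ≈ 11.30769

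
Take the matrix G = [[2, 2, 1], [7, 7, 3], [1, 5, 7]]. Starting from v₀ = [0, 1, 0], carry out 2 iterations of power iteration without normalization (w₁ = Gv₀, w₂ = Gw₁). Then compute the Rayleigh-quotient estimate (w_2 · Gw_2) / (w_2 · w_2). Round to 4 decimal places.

w1 = Gv₀ = (2·0 + 2·1 + 1·0; 7·0 + 7·1 + 3·0; 1·0 + 5·1 + 7·0) = (2, 7, 5)
w2 = Gw1 = (2·2 + 2·7 + 1·5; 7·2 + 7·7 + 3·5; 1·2 + 5·7 + 7·5) = (23, 78, 72)
Gw2 = (274, 923, 917)
w2·Gw2 = 23·274 + 78·923 + 72·917 = 144320; w2·w2 = 23·23 + 78·78 + 72·72 = 11797
λ ≈ 144320/11797 = 12.2336

12.2336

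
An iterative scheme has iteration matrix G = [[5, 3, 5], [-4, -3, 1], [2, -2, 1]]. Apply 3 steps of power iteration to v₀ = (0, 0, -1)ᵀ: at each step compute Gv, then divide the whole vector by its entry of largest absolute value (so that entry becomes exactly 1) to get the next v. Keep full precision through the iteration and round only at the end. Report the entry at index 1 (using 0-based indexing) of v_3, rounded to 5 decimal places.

-0.39583

Gv0 = (-5.000000, -1.000000, -1.000000); divide by -5.000000 → v1 = (1.000000, 0.200000, 0.200000)
Gv1 = (6.600000, -4.400000, 1.800000); divide by 6.600000 → v2 = (1.000000, -0.666667, 0.272727)
Gv2 = (4.363636, -1.727273, 3.606061); divide by 4.363636 → v3 = (1.000000, -0.395833, 0.826389)
Requested entry of v3: 57/-144 = -0.39583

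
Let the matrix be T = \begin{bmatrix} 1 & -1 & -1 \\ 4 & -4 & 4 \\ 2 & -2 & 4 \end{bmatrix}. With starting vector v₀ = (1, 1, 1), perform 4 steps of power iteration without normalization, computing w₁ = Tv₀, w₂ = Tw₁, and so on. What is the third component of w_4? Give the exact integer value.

w1 = Tv₀ = (1·1 + (-1)·1 + (-1)·1; 4·1 + (-4)·1 + 4·1; 2·1 + (-2)·1 + 4·1) = (-1, 4, 4)
w2 = Tw1 = (1·(-1) + (-1)·4 + (-1)·4; 4·(-1) + (-4)·4 + 4·4; 2·(-1) + (-2)·4 + 4·4) = (-9, -4, 6)
w3 = Tw2 = (-11, 4, 14)
w4 = Tw3 = (-29, -4, 26)
The requested component of w4 is 26.

26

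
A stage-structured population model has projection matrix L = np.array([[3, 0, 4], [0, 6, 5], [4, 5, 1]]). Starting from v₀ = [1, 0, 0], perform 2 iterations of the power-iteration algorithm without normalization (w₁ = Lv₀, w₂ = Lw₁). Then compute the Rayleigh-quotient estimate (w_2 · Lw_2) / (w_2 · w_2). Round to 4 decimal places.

λ ≈ 8.5332

w1 = Lv₀ = (3·1 + 0·0 + 4·0; 0·1 + 6·0 + 5·0; 4·1 + 5·0 + 1·0) = (3, 0, 4)
w2 = Lw1 = (3·3 + 0·0 + 4·4; 0·3 + 6·0 + 5·4; 4·3 + 5·0 + 1·4) = (25, 20, 16)
Lw2 = (139, 200, 216)
w2·Lw2 = 25·139 + 20·200 + 16·216 = 10931; w2·w2 = 25·25 + 20·20 + 16·16 = 1281
λ ≈ 10931/1281 = 8.5332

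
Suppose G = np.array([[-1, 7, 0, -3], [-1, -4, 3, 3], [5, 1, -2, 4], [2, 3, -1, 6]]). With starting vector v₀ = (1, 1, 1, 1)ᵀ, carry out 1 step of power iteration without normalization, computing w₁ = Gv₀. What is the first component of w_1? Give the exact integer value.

w1 = Gv₀ = ((-1)·1 + 7·1 + 0·1 + (-3)·1; (-1)·1 + (-4)·1 + 3·1 + 3·1; 5·1 + 1·1 + (-2)·1 + 4·1; 2·1 + 3·1 + (-1)·1 + 6·1) = (3, 1, 8, 10)
The requested component of w1 is 3.

3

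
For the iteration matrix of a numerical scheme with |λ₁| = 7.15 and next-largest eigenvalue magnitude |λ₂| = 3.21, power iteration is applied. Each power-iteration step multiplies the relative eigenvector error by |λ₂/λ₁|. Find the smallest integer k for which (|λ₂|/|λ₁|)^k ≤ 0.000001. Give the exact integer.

18

|λ₂/λ₁| = 3.21/7.15 = 0.44895
Need k ≥ ln(0.000001) / ln(0.44895) = -13.8155 / -0.8008 ≈ 17.251
Smallest integer k satisfying the bound: 18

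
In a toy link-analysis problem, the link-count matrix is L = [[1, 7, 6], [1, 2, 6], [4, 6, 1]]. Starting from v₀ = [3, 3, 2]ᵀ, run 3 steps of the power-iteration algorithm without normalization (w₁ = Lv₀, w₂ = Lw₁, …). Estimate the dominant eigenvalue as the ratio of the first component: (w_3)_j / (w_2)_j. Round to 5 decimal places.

w1 = Lv₀ = (1·3 + 7·3 + 6·2; 1·3 + 2·3 + 6·2; 4·3 + 6·3 + 1·2) = (36, 21, 32)
w2 = Lw1 = (1·36 + 7·21 + 6·32; 1·36 + 2·21 + 6·32; 4·36 + 6·21 + 1·32) = (375, 270, 302)
w3 = Lw2 = (4077, 2727, 3422)
Ratio at component: 4077 / 375 = 10.87200

λ ≈ 10.87200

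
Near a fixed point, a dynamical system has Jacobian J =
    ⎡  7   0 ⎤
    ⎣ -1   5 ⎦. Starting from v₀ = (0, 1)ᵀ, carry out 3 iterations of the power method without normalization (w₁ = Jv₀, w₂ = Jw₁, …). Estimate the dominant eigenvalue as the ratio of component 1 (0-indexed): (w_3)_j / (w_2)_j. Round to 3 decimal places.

5.000

w1 = Jv₀ = (7·0 + 0·1; (-1)·0 + 5·1) = (0, 5)
w2 = Jw1 = (7·0 + 0·5; (-1)·0 + 5·5) = (0, 25)
w3 = Jw2 = (0, 125)
Ratio at component: 125 / 25 = 5.000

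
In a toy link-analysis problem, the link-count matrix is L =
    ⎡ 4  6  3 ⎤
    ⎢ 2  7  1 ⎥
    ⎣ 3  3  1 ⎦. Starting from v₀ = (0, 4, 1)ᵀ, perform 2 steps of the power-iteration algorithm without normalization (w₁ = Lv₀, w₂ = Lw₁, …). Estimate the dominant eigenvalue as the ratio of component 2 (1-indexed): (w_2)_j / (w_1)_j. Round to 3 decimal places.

w1 = Lv₀ = (4·0 + 6·4 + 3·1; 2·0 + 7·4 + 1·1; 3·0 + 3·4 + 1·1) = (27, 29, 13)
w2 = Lw1 = (4·27 + 6·29 + 3·13; 2·27 + 7·29 + 1·13; 3·27 + 3·29 + 1·13) = (321, 270, 181)
Ratio at component: 270 / 29 = 9.310

9.310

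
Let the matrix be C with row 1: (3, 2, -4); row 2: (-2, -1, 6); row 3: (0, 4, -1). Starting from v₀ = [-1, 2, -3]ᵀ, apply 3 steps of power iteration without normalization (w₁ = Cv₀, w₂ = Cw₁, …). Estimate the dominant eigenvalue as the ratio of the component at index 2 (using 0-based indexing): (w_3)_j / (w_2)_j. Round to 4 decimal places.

w1 = Cv₀ = (13, -18, 11)
w2 = Cw1 = (-41, 58, -83)
w3 = Cw2 = (325, -474, 315)
Ratio at component: 315 / -83 = -3.7952

-3.7952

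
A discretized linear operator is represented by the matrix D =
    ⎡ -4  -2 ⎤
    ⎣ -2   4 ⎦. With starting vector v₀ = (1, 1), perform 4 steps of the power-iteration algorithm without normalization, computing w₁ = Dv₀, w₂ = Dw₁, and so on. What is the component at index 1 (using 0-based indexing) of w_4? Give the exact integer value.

w1 = Dv₀ = (-6, 2)
w2 = Dw1 = (20, 20)
w3 = Dw2 = (-120, 40)
w4 = Dw3 = (400, 400)
The requested component of w4 is 400.

400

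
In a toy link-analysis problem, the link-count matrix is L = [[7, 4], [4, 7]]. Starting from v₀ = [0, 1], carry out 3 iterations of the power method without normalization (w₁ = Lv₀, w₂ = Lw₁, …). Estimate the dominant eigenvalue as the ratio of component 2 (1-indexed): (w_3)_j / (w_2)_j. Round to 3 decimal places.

w1 = Lv₀ = (4, 7)
w2 = Lw1 = (56, 65)
w3 = Lw2 = (652, 679)
Ratio at component: 679 / 65 = 10.446

10.446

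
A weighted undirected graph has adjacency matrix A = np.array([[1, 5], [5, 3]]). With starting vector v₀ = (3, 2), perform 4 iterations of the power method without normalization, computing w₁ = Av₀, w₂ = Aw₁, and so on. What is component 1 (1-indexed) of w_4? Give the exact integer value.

5628

w1 = Av₀ = (13, 21)
w2 = Aw1 = (118, 128)
w3 = Aw2 = (758, 974)
w4 = Aw3 = (5628, 6712)
The requested component of w4 is 5628.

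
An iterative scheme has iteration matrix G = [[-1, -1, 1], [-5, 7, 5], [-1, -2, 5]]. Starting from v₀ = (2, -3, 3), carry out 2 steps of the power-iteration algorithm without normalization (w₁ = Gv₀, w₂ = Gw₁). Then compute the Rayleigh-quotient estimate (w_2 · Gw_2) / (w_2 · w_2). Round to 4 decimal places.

w1 = Gv₀ = ((-1)·2 + (-1)·(-3) + 1·3; (-5)·2 + 7·(-3) + 5·3; (-1)·2 + (-2)·(-3) + 5·3) = (4, -16, 19)
w2 = Gw1 = ((-1)·4 + (-1)·(-16) + 1·19; (-5)·4 + 7·(-16) + 5·19; (-1)·4 + (-2)·(-16) + 5·19) = (31, -37, 123)
Gw2 = (129, 201, 658)
w2·Gw2 = 31·129 + (-37)·201 + 123·658 = 77496; w2·w2 = 31·31 + (-37)·(-37) + 123·123 = 17459
λ ≈ 77496/17459 = 4.4387

λ ≈ 4.4387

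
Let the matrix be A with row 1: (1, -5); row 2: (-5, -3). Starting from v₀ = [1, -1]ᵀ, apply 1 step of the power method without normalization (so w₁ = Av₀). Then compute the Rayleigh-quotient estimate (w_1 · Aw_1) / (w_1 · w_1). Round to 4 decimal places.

w1 = Av₀ = (6, -2)
Aw1 = (16, -24)
w1·Aw1 = 6·16 + (-2)·(-24) = 144; w1·w1 = 6·6 + (-2)·(-2) = 40
λ ≈ 144/40 = 3.6000

λ ≈ 3.6000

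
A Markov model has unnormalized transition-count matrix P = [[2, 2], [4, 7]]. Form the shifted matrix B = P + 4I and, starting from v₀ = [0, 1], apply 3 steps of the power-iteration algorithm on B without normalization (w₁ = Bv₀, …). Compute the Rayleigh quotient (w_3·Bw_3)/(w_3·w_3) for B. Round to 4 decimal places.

B = P + 4I has rows (6, 2); (4, 11)
w1 = Bv₀ = (6·0 + 2·1; 4·0 + 11·1) = (2, 11)
w2 = Bw1 = (6·2 + 2·11; 4·2 + 11·11) = (34, 129)
w3 = Bw2 = (462, 1555)
Bw3 = (5882, 18953)
w3·Bw3 = 32189399; w3·w3 = 2631469; μ ≈ 32189399/2631469 = 12.2325

μ ≈ 12.2325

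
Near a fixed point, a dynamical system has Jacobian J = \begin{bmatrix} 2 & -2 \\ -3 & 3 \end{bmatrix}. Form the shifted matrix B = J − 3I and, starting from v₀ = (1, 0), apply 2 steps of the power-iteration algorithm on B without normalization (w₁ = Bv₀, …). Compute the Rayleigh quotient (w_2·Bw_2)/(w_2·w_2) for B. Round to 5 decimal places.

B = J − 3I has rows (-1, -2); (-3, 0)
w1 = Bv₀ = (-1, -3)
w2 = Bw1 = (7, 3)
Bw2 = (-13, -21)
w2·Bw2 = -154; w2·w2 = 58; μ ≈ -154/58 = -2.65517

μ ≈ -2.65517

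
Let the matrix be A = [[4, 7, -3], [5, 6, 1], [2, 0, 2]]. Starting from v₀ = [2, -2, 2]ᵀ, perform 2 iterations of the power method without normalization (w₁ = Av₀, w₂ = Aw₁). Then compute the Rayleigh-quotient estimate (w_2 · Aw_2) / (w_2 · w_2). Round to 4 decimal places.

w1 = Av₀ = (4·2 + 7·(-2) + (-3)·2; 5·2 + 6·(-2) + 1·2; 2·2 + 0·(-2) + 2·2) = (-12, 0, 8)
w2 = Aw1 = (4·(-12) + 7·0 + (-3)·8; 5·(-12) + 6·0 + 1·8; 2·(-12) + 0·0 + 2·8) = (-72, -52, -8)
Aw2 = (-628, -680, -160)
w2·Aw2 = (-72)·(-628) + (-52)·(-680) + (-8)·(-160) = 81856; w2·w2 = (-72)·(-72) + (-52)·(-52) + (-8)·(-8) = 7952
λ ≈ 81856/7952 = 10.2938

10.2938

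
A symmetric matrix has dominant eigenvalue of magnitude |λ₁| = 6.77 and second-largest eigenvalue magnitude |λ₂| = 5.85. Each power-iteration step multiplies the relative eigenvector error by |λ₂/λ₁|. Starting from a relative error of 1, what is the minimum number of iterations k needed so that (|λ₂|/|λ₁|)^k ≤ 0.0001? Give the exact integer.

|λ₂/λ₁| = 5.85/6.77 = 0.86411
Need k ≥ ln(0.0001) / ln(0.86411) = -9.2103 / -0.1461 ≈ 63.059
Smallest integer k satisfying the bound: 64

64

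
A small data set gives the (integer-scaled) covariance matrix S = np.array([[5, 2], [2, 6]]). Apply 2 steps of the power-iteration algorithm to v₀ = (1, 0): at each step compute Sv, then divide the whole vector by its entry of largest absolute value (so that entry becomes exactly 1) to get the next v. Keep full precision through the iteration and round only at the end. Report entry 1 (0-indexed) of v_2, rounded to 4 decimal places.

0.7586

Sv0 = (5.00000, 2.00000); divide by 5.00000 → v1 = (1.00000, 0.40000)
Sv1 = (5.80000, 4.40000); divide by 5.80000 → v2 = (1.00000, 0.75862)
Requested entry of v2: 22/29 = 0.7586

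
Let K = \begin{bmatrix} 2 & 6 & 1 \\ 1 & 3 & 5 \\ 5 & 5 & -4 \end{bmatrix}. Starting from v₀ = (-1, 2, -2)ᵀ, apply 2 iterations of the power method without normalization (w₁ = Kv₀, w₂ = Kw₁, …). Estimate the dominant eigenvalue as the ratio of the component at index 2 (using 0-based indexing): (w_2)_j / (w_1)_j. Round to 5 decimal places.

λ ≈ -2.84615

w1 = Kv₀ = (8, -5, 13)
w2 = Kw1 = (-1, 58, -37)
Ratio at component: -37 / 13 = -2.84615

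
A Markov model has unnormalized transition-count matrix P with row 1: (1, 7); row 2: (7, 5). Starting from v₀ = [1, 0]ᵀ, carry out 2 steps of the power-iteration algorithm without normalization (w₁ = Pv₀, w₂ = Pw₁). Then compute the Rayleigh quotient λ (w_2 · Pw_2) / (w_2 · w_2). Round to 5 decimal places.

λ ≈ 9.54972

w1 = Pv₀ = (1·1 + 7·0; 7·1 + 5·0) = (1, 7)
w2 = Pw1 = (1·1 + 7·7; 7·1 + 5·7) = (50, 42)
Pw2 = (344, 560)
w2·Pw2 = 50·344 + 42·560 = 40720; w2·w2 = 50·50 + 42·42 = 4264
λ ≈ 40720/4264 = 9.54972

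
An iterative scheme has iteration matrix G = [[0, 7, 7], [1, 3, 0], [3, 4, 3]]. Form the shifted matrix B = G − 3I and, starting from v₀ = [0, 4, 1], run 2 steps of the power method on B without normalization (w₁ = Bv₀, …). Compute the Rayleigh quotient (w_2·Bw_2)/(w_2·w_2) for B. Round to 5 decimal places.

B = G − 3I has rows (-3, 7, 7); (1, 0, 0); (3, 4, 0)
w1 = Bv₀ = (35, 0, 16)
w2 = Bw1 = (7, 35, 105)
Bw2 = (959, 7, 161)
w2·Bw2 = 23863; w2·w2 = 12299; μ ≈ 23863/12299 = 1.94024

1.94024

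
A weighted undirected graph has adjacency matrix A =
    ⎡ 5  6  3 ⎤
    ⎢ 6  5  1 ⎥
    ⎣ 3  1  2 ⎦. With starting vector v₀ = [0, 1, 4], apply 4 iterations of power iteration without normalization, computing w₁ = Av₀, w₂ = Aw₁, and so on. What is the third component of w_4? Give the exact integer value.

w1 = Av₀ = (18, 9, 9)
w2 = Aw1 = (171, 162, 81)
w3 = Aw2 = (2070, 1917, 837)
w4 = Aw3 = (24363, 22842, 9801)
The requested component of w4 is 9801.

9801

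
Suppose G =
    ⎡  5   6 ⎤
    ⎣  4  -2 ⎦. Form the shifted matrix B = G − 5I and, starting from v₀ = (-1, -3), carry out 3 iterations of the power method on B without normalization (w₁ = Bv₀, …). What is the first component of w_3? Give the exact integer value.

B = G − 5I has rows (0, 6); (4, -7)
w1 = Bv₀ = (0·(-1) + 6·(-3); 4·(-1) + (-7)·(-3)) = (-18, 17)
w2 = Bw1 = (0·(-18) + 6·17; 4·(-18) + (-7)·17) = (102, -191)
w3 = Bw2 = (-1146, 1745)
Requested component of w3: -1146

-1146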